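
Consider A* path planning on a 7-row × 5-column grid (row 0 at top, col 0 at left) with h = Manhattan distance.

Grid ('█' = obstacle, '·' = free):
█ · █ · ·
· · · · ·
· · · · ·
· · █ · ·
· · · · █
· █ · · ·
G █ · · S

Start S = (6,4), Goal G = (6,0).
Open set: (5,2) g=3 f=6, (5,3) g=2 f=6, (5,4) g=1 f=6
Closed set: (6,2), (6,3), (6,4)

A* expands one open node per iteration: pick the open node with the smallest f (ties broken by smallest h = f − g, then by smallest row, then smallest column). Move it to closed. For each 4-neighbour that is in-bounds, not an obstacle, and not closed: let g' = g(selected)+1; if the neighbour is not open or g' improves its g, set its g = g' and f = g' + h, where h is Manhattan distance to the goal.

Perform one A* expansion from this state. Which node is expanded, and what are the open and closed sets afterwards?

expanded=(5,2); open=[(4,2) g=4 f=8, (5,3) g=2 f=6, (5,4) g=1 f=6]; closed=[(5,2), (6,2), (6,3), (6,4)]

step 1: expand (5,2) (f=6, h=3) → closed; open now [(4,2) g=4 f=8, (5,3) g=2 f=6, (5,4) g=1 f=6]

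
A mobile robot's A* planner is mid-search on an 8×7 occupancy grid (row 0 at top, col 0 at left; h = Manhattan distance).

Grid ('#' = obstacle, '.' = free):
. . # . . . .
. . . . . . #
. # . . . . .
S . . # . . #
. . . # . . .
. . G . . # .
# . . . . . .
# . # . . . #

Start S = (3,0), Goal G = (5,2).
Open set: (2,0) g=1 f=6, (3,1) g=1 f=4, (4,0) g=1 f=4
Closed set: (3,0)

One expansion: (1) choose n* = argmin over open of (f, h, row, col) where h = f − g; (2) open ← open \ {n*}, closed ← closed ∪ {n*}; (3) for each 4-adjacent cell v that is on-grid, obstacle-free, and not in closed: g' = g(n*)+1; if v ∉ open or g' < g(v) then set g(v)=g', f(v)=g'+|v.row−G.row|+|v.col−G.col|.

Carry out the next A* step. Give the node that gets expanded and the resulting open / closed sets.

step 1: expand (3,1) (f=4, h=3) → closed; open now [(2,0) g=1 f=6, (3,2) g=2 f=4, (4,0) g=1 f=4, (4,1) g=2 f=4]

expanded=(3,1); open=[(2,0) g=1 f=6, (3,2) g=2 f=4, (4,0) g=1 f=4, (4,1) g=2 f=4]; closed=[(3,0), (3,1)]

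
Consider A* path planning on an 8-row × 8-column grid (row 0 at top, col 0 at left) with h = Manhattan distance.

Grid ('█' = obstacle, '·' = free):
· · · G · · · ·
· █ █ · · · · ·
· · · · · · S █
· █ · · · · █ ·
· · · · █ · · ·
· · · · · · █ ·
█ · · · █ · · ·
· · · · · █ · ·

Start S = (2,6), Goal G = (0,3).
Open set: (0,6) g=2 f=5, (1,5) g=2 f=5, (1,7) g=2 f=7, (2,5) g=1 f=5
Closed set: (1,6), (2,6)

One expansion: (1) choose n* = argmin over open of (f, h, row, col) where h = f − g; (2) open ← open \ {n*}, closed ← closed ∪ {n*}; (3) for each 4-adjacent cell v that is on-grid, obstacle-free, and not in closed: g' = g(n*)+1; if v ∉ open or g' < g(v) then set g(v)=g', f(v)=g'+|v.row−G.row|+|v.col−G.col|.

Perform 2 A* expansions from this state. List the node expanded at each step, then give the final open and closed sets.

step 1: expand (0,6) (f=5, h=3) → closed; open now [(0,5) g=3 f=5, (0,7) g=3 f=7, (1,5) g=2 f=5, (1,7) g=2 f=7, (2,5) g=1 f=5]
step 2: expand (0,5) (f=5, h=2) → closed; open now [(0,4) g=4 f=5, (0,7) g=3 f=7, (1,5) g=2 f=5, (1,7) g=2 f=7, (2,5) g=1 f=5]

order=[(0,6) → (0,5)]; open=[(0,4) g=4 f=5, (0,7) g=3 f=7, (1,5) g=2 f=5, (1,7) g=2 f=7, (2,5) g=1 f=5]; closed=[(0,5), (0,6), (1,6), (2,6)]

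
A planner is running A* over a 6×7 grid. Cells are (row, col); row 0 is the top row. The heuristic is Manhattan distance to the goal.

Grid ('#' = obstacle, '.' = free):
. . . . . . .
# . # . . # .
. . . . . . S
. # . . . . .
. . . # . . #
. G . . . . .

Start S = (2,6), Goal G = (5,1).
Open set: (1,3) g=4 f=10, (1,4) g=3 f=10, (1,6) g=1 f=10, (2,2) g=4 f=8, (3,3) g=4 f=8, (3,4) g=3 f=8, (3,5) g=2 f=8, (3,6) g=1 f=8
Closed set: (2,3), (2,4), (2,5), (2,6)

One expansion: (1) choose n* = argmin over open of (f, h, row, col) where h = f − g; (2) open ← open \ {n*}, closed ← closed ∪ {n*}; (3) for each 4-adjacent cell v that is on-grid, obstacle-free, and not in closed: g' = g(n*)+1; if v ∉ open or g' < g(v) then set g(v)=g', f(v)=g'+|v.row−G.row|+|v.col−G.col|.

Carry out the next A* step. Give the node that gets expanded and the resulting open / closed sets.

expanded=(2,2); open=[(1,3) g=4 f=10, (1,4) g=3 f=10, (1,6) g=1 f=10, (2,1) g=5 f=8, (3,2) g=5 f=8, (3,3) g=4 f=8, (3,4) g=3 f=8, (3,5) g=2 f=8, (3,6) g=1 f=8]; closed=[(2,2), (2,3), (2,4), (2,5), (2,6)]

step 1: expand (2,2) (f=8, h=4) → closed; open now [(1,3) g=4 f=10, (1,4) g=3 f=10, (1,6) g=1 f=10, (2,1) g=5 f=8, (3,2) g=5 f=8, (3,3) g=4 f=8, (3,4) g=3 f=8, (3,5) g=2 f=8, (3,6) g=1 f=8]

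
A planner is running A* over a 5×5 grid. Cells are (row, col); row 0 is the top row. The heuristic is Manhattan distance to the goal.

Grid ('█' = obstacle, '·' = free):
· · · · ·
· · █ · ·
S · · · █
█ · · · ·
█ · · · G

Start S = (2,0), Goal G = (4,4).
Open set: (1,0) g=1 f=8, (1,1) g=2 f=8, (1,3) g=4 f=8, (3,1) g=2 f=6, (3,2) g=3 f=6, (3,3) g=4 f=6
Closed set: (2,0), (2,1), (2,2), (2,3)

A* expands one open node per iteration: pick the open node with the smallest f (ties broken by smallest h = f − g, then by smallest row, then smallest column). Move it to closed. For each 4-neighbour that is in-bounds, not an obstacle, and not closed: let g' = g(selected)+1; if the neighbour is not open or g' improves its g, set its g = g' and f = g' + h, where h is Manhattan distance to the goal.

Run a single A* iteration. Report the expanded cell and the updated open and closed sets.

expanded=(3,3); open=[(1,0) g=1 f=8, (1,1) g=2 f=8, (1,3) g=4 f=8, (3,1) g=2 f=6, (3,2) g=3 f=6, (3,4) g=5 f=6, (4,3) g=5 f=6]; closed=[(2,0), (2,1), (2,2), (2,3), (3,3)]

step 1: expand (3,3) (f=6, h=2) → closed; open now [(1,0) g=1 f=8, (1,1) g=2 f=8, (1,3) g=4 f=8, (3,1) g=2 f=6, (3,2) g=3 f=6, (3,4) g=5 f=6, (4,3) g=5 f=6]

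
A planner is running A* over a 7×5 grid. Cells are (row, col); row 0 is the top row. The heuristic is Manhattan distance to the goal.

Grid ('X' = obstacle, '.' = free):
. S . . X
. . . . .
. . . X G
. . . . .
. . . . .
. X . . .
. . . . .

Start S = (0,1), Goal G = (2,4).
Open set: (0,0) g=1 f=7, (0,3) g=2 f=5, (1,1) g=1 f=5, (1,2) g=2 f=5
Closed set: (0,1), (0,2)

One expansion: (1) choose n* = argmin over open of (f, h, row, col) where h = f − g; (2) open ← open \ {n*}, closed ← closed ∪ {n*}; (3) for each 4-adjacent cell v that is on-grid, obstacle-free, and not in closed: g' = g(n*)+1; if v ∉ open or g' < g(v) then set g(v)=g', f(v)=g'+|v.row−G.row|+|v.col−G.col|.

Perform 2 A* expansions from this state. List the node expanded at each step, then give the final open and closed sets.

step 1: expand (0,3) (f=5, h=3) → closed; open now [(0,0) g=1 f=7, (1,1) g=1 f=5, (1,2) g=2 f=5, (1,3) g=3 f=5]
step 2: expand (1,3) (f=5, h=2) → closed; open now [(0,0) g=1 f=7, (1,1) g=1 f=5, (1,2) g=2 f=5, (1,4) g=4 f=5]

order=[(0,3) → (1,3)]; open=[(0,0) g=1 f=7, (1,1) g=1 f=5, (1,2) g=2 f=5, (1,4) g=4 f=5]; closed=[(0,1), (0,2), (0,3), (1,3)]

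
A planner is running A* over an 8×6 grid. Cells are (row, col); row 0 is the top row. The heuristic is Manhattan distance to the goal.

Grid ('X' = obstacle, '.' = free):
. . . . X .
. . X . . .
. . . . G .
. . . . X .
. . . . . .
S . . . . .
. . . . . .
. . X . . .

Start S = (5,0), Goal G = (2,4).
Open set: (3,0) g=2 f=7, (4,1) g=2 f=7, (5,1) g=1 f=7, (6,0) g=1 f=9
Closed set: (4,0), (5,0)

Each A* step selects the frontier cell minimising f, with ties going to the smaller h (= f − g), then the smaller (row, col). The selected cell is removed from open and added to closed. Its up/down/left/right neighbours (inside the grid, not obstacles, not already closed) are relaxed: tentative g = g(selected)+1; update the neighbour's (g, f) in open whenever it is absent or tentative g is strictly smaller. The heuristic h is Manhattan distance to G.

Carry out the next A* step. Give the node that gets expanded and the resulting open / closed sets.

step 1: expand (3,0) (f=7, h=5) → closed; open now [(2,0) g=3 f=7, (3,1) g=3 f=7, (4,1) g=2 f=7, (5,1) g=1 f=7, (6,0) g=1 f=9]

expanded=(3,0); open=[(2,0) g=3 f=7, (3,1) g=3 f=7, (4,1) g=2 f=7, (5,1) g=1 f=7, (6,0) g=1 f=9]; closed=[(3,0), (4,0), (5,0)]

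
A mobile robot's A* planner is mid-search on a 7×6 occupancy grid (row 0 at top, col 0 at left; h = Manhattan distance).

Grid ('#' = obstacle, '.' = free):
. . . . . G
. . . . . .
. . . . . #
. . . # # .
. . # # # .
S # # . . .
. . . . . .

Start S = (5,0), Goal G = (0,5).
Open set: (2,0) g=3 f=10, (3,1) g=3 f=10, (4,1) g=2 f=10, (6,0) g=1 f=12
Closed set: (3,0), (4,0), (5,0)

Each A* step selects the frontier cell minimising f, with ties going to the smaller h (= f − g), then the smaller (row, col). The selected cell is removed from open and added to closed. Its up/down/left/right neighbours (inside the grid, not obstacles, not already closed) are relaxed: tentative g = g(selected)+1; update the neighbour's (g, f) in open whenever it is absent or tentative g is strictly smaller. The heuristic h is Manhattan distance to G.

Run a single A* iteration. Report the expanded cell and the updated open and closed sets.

step 1: expand (2,0) (f=10, h=7) → closed; open now [(1,0) g=4 f=10, (2,1) g=4 f=10, (3,1) g=3 f=10, (4,1) g=2 f=10, (6,0) g=1 f=12]

expanded=(2,0); open=[(1,0) g=4 f=10, (2,1) g=4 f=10, (3,1) g=3 f=10, (4,1) g=2 f=10, (6,0) g=1 f=12]; closed=[(2,0), (3,0), (4,0), (5,0)]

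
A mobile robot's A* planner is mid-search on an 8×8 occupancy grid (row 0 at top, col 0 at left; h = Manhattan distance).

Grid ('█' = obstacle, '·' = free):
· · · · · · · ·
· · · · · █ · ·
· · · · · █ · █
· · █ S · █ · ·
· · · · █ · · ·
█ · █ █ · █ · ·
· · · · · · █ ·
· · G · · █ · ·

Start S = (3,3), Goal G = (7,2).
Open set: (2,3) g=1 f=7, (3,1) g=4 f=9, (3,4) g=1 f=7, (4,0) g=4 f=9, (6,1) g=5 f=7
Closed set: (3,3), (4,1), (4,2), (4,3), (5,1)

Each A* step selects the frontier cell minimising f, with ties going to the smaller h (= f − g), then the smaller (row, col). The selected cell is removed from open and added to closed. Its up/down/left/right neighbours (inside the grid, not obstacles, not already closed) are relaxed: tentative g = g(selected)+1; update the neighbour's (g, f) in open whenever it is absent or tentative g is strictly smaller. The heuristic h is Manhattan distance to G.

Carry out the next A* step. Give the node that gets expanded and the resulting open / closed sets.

step 1: expand (6,1) (f=7, h=2) → closed; open now [(2,3) g=1 f=7, (3,1) g=4 f=9, (3,4) g=1 f=7, (4,0) g=4 f=9, (6,0) g=6 f=9, (6,2) g=6 f=7, (7,1) g=6 f=7]

expanded=(6,1); open=[(2,3) g=1 f=7, (3,1) g=4 f=9, (3,4) g=1 f=7, (4,0) g=4 f=9, (6,0) g=6 f=9, (6,2) g=6 f=7, (7,1) g=6 f=7]; closed=[(3,3), (4,1), (4,2), (4,3), (5,1), (6,1)]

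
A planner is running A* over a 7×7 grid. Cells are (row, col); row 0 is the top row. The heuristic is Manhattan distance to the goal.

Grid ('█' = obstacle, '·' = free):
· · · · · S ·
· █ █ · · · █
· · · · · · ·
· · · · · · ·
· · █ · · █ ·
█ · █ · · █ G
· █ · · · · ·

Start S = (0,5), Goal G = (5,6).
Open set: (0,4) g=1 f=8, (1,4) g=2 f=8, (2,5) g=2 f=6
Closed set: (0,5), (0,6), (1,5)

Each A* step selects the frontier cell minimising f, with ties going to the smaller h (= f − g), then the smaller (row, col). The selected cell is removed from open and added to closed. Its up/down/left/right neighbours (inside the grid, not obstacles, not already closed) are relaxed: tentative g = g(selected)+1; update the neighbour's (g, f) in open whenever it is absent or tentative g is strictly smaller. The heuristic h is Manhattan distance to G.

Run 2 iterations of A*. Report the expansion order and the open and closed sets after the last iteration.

step 1: expand (2,5) (f=6, h=4) → closed; open now [(0,4) g=1 f=8, (1,4) g=2 f=8, (2,4) g=3 f=8, (2,6) g=3 f=6, (3,5) g=3 f=6]
step 2: expand (2,6) (f=6, h=3) → closed; open now [(0,4) g=1 f=8, (1,4) g=2 f=8, (2,4) g=3 f=8, (3,5) g=3 f=6, (3,6) g=4 f=6]

order=[(2,5) → (2,6)]; open=[(0,4) g=1 f=8, (1,4) g=2 f=8, (2,4) g=3 f=8, (3,5) g=3 f=6, (3,6) g=4 f=6]; closed=[(0,5), (0,6), (1,5), (2,5), (2,6)]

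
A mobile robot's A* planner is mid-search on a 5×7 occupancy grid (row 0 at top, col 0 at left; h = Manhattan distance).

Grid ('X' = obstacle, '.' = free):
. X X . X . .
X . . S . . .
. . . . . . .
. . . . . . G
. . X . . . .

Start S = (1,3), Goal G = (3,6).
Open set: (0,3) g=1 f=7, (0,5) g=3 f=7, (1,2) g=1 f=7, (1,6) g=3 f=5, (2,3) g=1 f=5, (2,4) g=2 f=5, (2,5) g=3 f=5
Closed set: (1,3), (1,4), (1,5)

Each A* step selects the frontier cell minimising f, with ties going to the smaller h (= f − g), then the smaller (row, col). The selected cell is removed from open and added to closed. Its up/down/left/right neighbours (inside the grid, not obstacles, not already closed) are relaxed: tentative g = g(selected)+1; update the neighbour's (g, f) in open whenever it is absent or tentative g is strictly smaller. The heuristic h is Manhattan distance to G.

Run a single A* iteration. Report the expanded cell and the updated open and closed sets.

step 1: expand (1,6) (f=5, h=2) → closed; open now [(0,3) g=1 f=7, (0,5) g=3 f=7, (0,6) g=4 f=7, (1,2) g=1 f=7, (2,3) g=1 f=5, (2,4) g=2 f=5, (2,5) g=3 f=5, (2,6) g=4 f=5]

expanded=(1,6); open=[(0,3) g=1 f=7, (0,5) g=3 f=7, (0,6) g=4 f=7, (1,2) g=1 f=7, (2,3) g=1 f=5, (2,4) g=2 f=5, (2,5) g=3 f=5, (2,6) g=4 f=5]; closed=[(1,3), (1,4), (1,5), (1,6)]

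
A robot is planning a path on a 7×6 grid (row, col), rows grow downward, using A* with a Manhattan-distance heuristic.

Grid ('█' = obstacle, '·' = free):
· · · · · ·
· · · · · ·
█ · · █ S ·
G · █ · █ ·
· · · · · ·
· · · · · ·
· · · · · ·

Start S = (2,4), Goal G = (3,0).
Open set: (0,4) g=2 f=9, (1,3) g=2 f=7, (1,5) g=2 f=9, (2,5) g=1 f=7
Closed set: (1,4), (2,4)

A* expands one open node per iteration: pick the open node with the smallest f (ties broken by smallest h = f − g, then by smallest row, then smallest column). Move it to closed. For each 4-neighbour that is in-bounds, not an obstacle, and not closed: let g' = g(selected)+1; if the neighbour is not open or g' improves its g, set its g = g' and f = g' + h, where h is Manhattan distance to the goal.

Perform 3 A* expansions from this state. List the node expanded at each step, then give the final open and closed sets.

step 1: expand (1,3) (f=7, h=5) → closed; open now [(0,3) g=3 f=9, (0,4) g=2 f=9, (1,2) g=3 f=7, (1,5) g=2 f=9, (2,5) g=1 f=7]
step 2: expand (1,2) (f=7, h=4) → closed; open now [(0,2) g=4 f=9, (0,3) g=3 f=9, (0,4) g=2 f=9, (1,1) g=4 f=7, (1,5) g=2 f=9, (2,2) g=4 f=7, (2,5) g=1 f=7]
step 3: expand (1,1) (f=7, h=3) → closed; open now [(0,1) g=5 f=9, (0,2) g=4 f=9, (0,3) g=3 f=9, (0,4) g=2 f=9, (1,0) g=5 f=7, (1,5) g=2 f=9, (2,1) g=5 f=7, (2,2) g=4 f=7, (2,5) g=1 f=7]

order=[(1,3) → (1,2) → (1,1)]; open=[(0,1) g=5 f=9, (0,2) g=4 f=9, (0,3) g=3 f=9, (0,4) g=2 f=9, (1,0) g=5 f=7, (1,5) g=2 f=9, (2,1) g=5 f=7, (2,2) g=4 f=7, (2,5) g=1 f=7]; closed=[(1,1), (1,2), (1,3), (1,4), (2,4)]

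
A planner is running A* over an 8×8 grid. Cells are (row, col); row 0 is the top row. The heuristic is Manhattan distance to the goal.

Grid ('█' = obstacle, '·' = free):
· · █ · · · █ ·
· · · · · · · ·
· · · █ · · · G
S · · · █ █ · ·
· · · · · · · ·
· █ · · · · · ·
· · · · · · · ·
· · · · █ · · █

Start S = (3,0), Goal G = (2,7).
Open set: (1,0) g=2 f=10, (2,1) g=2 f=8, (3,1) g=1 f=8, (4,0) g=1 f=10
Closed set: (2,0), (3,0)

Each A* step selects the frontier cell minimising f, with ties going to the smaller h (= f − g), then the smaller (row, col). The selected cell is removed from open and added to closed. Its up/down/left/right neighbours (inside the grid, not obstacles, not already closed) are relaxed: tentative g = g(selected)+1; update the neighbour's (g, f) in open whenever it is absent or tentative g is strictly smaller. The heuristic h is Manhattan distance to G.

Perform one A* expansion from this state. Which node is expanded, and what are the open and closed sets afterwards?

expanded=(2,1); open=[(1,0) g=2 f=10, (1,1) g=3 f=10, (2,2) g=3 f=8, (3,1) g=1 f=8, (4,0) g=1 f=10]; closed=[(2,0), (2,1), (3,0)]

step 1: expand (2,1) (f=8, h=6) → closed; open now [(1,0) g=2 f=10, (1,1) g=3 f=10, (2,2) g=3 f=8, (3,1) g=1 f=8, (4,0) g=1 f=10]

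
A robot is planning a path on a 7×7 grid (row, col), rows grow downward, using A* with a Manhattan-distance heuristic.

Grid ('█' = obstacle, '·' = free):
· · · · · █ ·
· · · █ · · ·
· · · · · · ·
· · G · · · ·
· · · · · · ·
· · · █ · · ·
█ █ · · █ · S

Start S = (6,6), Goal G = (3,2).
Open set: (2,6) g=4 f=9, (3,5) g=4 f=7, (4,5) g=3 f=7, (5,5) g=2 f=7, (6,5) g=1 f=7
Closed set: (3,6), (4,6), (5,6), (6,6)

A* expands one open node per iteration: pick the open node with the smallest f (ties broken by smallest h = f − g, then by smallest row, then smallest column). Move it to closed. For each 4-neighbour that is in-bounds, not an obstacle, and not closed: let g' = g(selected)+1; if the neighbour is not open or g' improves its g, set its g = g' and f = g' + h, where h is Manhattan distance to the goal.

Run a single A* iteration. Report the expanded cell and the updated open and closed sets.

step 1: expand (3,5) (f=7, h=3) → closed; open now [(2,5) g=5 f=9, (2,6) g=4 f=9, (3,4) g=5 f=7, (4,5) g=3 f=7, (5,5) g=2 f=7, (6,5) g=1 f=7]

expanded=(3,5); open=[(2,5) g=5 f=9, (2,6) g=4 f=9, (3,4) g=5 f=7, (4,5) g=3 f=7, (5,5) g=2 f=7, (6,5) g=1 f=7]; closed=[(3,5), (3,6), (4,6), (5,6), (6,6)]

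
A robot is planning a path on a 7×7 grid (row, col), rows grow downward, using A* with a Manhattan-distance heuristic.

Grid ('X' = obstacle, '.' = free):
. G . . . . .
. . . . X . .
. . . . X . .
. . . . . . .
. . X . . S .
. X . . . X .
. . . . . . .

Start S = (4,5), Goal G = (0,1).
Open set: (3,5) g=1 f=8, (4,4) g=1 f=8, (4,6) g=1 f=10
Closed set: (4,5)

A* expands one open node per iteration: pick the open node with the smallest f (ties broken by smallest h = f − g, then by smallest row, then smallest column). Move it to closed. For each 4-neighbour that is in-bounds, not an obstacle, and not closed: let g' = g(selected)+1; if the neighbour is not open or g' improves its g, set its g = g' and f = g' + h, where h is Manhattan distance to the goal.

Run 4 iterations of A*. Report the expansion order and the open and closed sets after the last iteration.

step 1: expand (3,5) (f=8, h=7) → closed; open now [(2,5) g=2 f=8, (3,4) g=2 f=8, (3,6) g=2 f=10, (4,4) g=1 f=8, (4,6) g=1 f=10]
step 2: expand (2,5) (f=8, h=6) → closed; open now [(1,5) g=3 f=8, (2,6) g=3 f=10, (3,4) g=2 f=8, (3,6) g=2 f=10, (4,4) g=1 f=8, (4,6) g=1 f=10]
step 3: expand (1,5) (f=8, h=5) → closed; open now [(0,5) g=4 f=8, (1,6) g=4 f=10, (2,6) g=3 f=10, (3,4) g=2 f=8, (3,6) g=2 f=10, (4,4) g=1 f=8, (4,6) g=1 f=10]
step 4: expand (0,5) (f=8, h=4) → closed; open now [(0,4) g=5 f=8, (0,6) g=5 f=10, (1,6) g=4 f=10, (2,6) g=3 f=10, (3,4) g=2 f=8, (3,6) g=2 f=10, (4,4) g=1 f=8, (4,6) g=1 f=10]

order=[(3,5) → (2,5) → (1,5) → (0,5)]; open=[(0,4) g=5 f=8, (0,6) g=5 f=10, (1,6) g=4 f=10, (2,6) g=3 f=10, (3,4) g=2 f=8, (3,6) g=2 f=10, (4,4) g=1 f=8, (4,6) g=1 f=10]; closed=[(0,5), (1,5), (2,5), (3,5), (4,5)]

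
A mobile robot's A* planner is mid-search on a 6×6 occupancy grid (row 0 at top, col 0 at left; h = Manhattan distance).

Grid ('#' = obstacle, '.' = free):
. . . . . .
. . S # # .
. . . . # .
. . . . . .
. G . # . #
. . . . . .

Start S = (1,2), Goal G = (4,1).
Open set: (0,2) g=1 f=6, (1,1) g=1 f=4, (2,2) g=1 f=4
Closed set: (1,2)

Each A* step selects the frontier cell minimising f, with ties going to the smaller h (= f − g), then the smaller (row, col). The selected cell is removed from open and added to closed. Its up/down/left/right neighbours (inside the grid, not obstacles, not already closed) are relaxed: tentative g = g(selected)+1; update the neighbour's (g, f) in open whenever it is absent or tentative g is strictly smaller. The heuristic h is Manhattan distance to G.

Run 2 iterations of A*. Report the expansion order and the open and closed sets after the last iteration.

step 1: expand (1,1) (f=4, h=3) → closed; open now [(0,1) g=2 f=6, (0,2) g=1 f=6, (1,0) g=2 f=6, (2,1) g=2 f=4, (2,2) g=1 f=4]
step 2: expand (2,1) (f=4, h=2) → closed; open now [(0,1) g=2 f=6, (0,2) g=1 f=6, (1,0) g=2 f=6, (2,0) g=3 f=6, (2,2) g=1 f=4, (3,1) g=3 f=4]

order=[(1,1) → (2,1)]; open=[(0,1) g=2 f=6, (0,2) g=1 f=6, (1,0) g=2 f=6, (2,0) g=3 f=6, (2,2) g=1 f=4, (3,1) g=3 f=4]; closed=[(1,1), (1,2), (2,1)]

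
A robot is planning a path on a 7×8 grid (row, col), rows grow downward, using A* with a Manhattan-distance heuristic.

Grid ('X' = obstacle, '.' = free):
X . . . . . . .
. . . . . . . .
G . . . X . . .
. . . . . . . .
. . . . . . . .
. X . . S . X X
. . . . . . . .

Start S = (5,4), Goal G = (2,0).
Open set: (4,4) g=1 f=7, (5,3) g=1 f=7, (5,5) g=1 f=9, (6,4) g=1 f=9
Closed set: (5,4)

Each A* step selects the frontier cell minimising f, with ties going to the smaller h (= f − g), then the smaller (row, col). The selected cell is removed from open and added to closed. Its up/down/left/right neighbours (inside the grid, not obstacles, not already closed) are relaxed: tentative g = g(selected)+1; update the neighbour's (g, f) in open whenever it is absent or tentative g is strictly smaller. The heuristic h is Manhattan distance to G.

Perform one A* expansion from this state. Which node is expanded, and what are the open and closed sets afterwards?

step 1: expand (4,4) (f=7, h=6) → closed; open now [(3,4) g=2 f=7, (4,3) g=2 f=7, (4,5) g=2 f=9, (5,3) g=1 f=7, (5,5) g=1 f=9, (6,4) g=1 f=9]

expanded=(4,4); open=[(3,4) g=2 f=7, (4,3) g=2 f=7, (4,5) g=2 f=9, (5,3) g=1 f=7, (5,5) g=1 f=9, (6,4) g=1 f=9]; closed=[(4,4), (5,4)]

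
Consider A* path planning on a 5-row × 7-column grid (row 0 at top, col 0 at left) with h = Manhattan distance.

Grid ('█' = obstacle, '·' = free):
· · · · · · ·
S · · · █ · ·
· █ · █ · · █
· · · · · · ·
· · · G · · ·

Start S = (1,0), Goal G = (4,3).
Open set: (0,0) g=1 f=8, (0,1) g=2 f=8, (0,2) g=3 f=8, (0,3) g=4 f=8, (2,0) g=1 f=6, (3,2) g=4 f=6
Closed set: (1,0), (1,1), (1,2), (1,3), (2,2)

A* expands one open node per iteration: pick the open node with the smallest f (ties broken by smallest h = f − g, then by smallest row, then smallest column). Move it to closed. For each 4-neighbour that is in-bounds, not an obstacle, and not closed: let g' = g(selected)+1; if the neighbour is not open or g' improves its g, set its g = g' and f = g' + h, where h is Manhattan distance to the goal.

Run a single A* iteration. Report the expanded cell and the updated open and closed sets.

expanded=(3,2); open=[(0,0) g=1 f=8, (0,1) g=2 f=8, (0,2) g=3 f=8, (0,3) g=4 f=8, (2,0) g=1 f=6, (3,1) g=5 f=8, (3,3) g=5 f=6, (4,2) g=5 f=6]; closed=[(1,0), (1,1), (1,2), (1,3), (2,2), (3,2)]

step 1: expand (3,2) (f=6, h=2) → closed; open now [(0,0) g=1 f=8, (0,1) g=2 f=8, (0,2) g=3 f=8, (0,3) g=4 f=8, (2,0) g=1 f=6, (3,1) g=5 f=8, (3,3) g=5 f=6, (4,2) g=5 f=6]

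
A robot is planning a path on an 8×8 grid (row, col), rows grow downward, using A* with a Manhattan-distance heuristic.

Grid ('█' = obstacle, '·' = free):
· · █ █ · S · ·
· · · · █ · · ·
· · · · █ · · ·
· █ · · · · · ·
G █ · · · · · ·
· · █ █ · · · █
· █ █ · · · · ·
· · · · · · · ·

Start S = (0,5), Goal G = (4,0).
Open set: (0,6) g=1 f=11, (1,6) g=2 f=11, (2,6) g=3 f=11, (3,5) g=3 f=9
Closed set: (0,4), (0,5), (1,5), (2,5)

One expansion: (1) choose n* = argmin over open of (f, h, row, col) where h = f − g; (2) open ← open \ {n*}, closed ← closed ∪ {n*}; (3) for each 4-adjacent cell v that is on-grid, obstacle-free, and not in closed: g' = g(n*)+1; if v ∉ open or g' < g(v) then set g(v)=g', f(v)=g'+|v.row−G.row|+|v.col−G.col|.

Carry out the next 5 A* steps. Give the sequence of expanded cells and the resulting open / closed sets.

order=[(3,5) → (3,4) → (3,3) → (3,2) → (4,2)]; open=[(0,6) g=1 f=11, (1,6) g=2 f=11, (2,2) g=7 f=11, (2,3) g=6 f=11, (2,6) g=3 f=11, (3,6) g=4 f=11, (4,3) g=6 f=9, (4,4) g=5 f=9, (4,5) g=4 f=9]; closed=[(0,4), (0,5), (1,5), (2,5), (3,2), (3,3), (3,4), (3,5), (4,2)]

step 1: expand (3,5) (f=9, h=6) → closed; open now [(0,6) g=1 f=11, (1,6) g=2 f=11, (2,6) g=3 f=11, (3,4) g=4 f=9, (3,6) g=4 f=11, (4,5) g=4 f=9]
step 2: expand (3,4) (f=9, h=5) → closed; open now [(0,6) g=1 f=11, (1,6) g=2 f=11, (2,6) g=3 f=11, (3,3) g=5 f=9, (3,6) g=4 f=11, (4,4) g=5 f=9, (4,5) g=4 f=9]
step 3: expand (3,3) (f=9, h=4) → closed; open now [(0,6) g=1 f=11, (1,6) g=2 f=11, (2,3) g=6 f=11, (2,6) g=3 f=11, (3,2) g=6 f=9, (3,6) g=4 f=11, (4,3) g=6 f=9, (4,4) g=5 f=9, (4,5) g=4 f=9]
step 4: expand (3,2) (f=9, h=3) → closed; open now [(0,6) g=1 f=11, (1,6) g=2 f=11, (2,2) g=7 f=11, (2,3) g=6 f=11, (2,6) g=3 f=11, (3,6) g=4 f=11, (4,2) g=7 f=9, (4,3) g=6 f=9, (4,4) g=5 f=9, (4,5) g=4 f=9]
step 5: expand (4,2) (f=9, h=2) → closed; open now [(0,6) g=1 f=11, (1,6) g=2 f=11, (2,2) g=7 f=11, (2,3) g=6 f=11, (2,6) g=3 f=11, (3,6) g=4 f=11, (4,3) g=6 f=9, (4,4) g=5 f=9, (4,5) g=4 f=9]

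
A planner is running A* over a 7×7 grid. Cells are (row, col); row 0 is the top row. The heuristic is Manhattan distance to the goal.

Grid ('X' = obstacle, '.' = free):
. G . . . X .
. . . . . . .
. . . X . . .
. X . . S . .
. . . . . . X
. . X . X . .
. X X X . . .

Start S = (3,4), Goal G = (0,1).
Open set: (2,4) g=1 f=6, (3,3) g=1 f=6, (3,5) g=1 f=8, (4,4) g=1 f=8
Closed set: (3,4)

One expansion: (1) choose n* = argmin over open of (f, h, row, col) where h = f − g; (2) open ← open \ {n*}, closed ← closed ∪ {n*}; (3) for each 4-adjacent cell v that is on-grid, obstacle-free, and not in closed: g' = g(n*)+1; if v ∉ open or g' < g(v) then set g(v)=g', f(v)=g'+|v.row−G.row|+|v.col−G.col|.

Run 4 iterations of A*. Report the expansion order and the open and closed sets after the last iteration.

step 1: expand (2,4) (f=6, h=5) → closed; open now [(1,4) g=2 f=6, (2,5) g=2 f=8, (3,3) g=1 f=6, (3,5) g=1 f=8, (4,4) g=1 f=8]
step 2: expand (1,4) (f=6, h=4) → closed; open now [(0,4) g=3 f=6, (1,3) g=3 f=6, (1,5) g=3 f=8, (2,5) g=2 f=8, (3,3) g=1 f=6, (3,5) g=1 f=8, (4,4) g=1 f=8]
step 3: expand (0,4) (f=6, h=3) → closed; open now [(0,3) g=4 f=6, (1,3) g=3 f=6, (1,5) g=3 f=8, (2,5) g=2 f=8, (3,3) g=1 f=6, (3,5) g=1 f=8, (4,4) g=1 f=8]
step 4: expand (0,3) (f=6, h=2) → closed; open now [(0,2) g=5 f=6, (1,3) g=3 f=6, (1,5) g=3 f=8, (2,5) g=2 f=8, (3,3) g=1 f=6, (3,5) g=1 f=8, (4,4) g=1 f=8]

order=[(2,4) → (1,4) → (0,4) → (0,3)]; open=[(0,2) g=5 f=6, (1,3) g=3 f=6, (1,5) g=3 f=8, (2,5) g=2 f=8, (3,3) g=1 f=6, (3,5) g=1 f=8, (4,4) g=1 f=8]; closed=[(0,3), (0,4), (1,4), (2,4), (3,4)]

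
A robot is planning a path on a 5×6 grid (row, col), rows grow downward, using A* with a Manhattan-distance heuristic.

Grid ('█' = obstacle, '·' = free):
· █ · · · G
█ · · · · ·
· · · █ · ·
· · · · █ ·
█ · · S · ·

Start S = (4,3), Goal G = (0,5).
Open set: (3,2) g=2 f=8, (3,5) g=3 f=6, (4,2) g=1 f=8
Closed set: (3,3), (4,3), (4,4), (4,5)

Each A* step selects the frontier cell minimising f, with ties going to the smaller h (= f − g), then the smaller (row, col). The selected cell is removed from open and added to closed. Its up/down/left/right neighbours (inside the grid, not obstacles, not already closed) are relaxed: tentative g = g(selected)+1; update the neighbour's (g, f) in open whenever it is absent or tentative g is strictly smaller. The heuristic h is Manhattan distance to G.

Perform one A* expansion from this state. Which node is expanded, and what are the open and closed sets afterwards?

step 1: expand (3,5) (f=6, h=3) → closed; open now [(2,5) g=4 f=6, (3,2) g=2 f=8, (4,2) g=1 f=8]

expanded=(3,5); open=[(2,5) g=4 f=6, (3,2) g=2 f=8, (4,2) g=1 f=8]; closed=[(3,3), (3,5), (4,3), (4,4), (4,5)]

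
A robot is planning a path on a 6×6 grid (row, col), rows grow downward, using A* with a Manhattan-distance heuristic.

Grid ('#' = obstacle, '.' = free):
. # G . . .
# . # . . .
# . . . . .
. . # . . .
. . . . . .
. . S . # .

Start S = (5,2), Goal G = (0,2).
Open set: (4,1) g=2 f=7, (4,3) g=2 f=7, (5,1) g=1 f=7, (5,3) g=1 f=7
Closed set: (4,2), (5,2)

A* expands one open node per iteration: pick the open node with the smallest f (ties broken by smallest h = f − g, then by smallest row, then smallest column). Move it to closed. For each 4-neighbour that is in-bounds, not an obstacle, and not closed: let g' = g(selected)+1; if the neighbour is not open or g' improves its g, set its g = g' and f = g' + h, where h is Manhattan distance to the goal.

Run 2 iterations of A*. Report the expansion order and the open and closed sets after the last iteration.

step 1: expand (4,1) (f=7, h=5) → closed; open now [(3,1) g=3 f=7, (4,0) g=3 f=9, (4,3) g=2 f=7, (5,1) g=1 f=7, (5,3) g=1 f=7]
step 2: expand (3,1) (f=7, h=4) → closed; open now [(2,1) g=4 f=7, (3,0) g=4 f=9, (4,0) g=3 f=9, (4,3) g=2 f=7, (5,1) g=1 f=7, (5,3) g=1 f=7]

order=[(4,1) → (3,1)]; open=[(2,1) g=4 f=7, (3,0) g=4 f=9, (4,0) g=3 f=9, (4,3) g=2 f=7, (5,1) g=1 f=7, (5,3) g=1 f=7]; closed=[(3,1), (4,1), (4,2), (5,2)]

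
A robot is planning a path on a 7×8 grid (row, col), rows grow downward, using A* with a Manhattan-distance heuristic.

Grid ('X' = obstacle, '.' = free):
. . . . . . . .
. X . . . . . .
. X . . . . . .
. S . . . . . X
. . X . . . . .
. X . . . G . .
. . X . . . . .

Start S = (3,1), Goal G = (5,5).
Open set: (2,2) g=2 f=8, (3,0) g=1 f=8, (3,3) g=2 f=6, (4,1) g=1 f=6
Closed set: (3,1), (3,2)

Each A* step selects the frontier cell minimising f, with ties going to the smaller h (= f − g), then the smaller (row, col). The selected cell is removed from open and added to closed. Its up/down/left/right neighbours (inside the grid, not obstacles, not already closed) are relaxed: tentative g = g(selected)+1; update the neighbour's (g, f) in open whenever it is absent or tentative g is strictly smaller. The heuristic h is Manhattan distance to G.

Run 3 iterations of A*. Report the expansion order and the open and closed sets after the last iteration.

order=[(3,3) → (3,4) → (3,5)]; open=[(2,2) g=2 f=8, (2,3) g=3 f=8, (2,4) g=4 f=8, (2,5) g=5 f=8, (3,0) g=1 f=8, (3,6) g=5 f=8, (4,1) g=1 f=6, (4,3) g=3 f=6, (4,4) g=4 f=6, (4,5) g=5 f=6]; closed=[(3,1), (3,2), (3,3), (3,4), (3,5)]

step 1: expand (3,3) (f=6, h=4) → closed; open now [(2,2) g=2 f=8, (2,3) g=3 f=8, (3,0) g=1 f=8, (3,4) g=3 f=6, (4,1) g=1 f=6, (4,3) g=3 f=6]
step 2: expand (3,4) (f=6, h=3) → closed; open now [(2,2) g=2 f=8, (2,3) g=3 f=8, (2,4) g=4 f=8, (3,0) g=1 f=8, (3,5) g=4 f=6, (4,1) g=1 f=6, (4,3) g=3 f=6, (4,4) g=4 f=6]
step 3: expand (3,5) (f=6, h=2) → closed; open now [(2,2) g=2 f=8, (2,3) g=3 f=8, (2,4) g=4 f=8, (2,5) g=5 f=8, (3,0) g=1 f=8, (3,6) g=5 f=8, (4,1) g=1 f=6, (4,3) g=3 f=6, (4,4) g=4 f=6, (4,5) g=5 f=6]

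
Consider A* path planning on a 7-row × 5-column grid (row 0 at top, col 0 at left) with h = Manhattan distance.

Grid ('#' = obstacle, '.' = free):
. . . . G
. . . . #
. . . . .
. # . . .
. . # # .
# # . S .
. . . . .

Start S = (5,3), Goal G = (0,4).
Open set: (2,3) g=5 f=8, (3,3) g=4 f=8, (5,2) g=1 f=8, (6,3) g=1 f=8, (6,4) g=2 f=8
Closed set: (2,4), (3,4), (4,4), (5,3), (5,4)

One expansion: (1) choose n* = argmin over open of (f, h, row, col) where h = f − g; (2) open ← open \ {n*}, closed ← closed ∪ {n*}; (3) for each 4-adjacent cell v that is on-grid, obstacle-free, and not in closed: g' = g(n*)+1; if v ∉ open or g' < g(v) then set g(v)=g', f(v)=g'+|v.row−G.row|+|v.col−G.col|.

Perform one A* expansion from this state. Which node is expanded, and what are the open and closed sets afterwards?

expanded=(2,3); open=[(1,3) g=6 f=8, (2,2) g=6 f=10, (3,3) g=4 f=8, (5,2) g=1 f=8, (6,3) g=1 f=8, (6,4) g=2 f=8]; closed=[(2,3), (2,4), (3,4), (4,4), (5,3), (5,4)]

step 1: expand (2,3) (f=8, h=3) → closed; open now [(1,3) g=6 f=8, (2,2) g=6 f=10, (3,3) g=4 f=8, (5,2) g=1 f=8, (6,3) g=1 f=8, (6,4) g=2 f=8]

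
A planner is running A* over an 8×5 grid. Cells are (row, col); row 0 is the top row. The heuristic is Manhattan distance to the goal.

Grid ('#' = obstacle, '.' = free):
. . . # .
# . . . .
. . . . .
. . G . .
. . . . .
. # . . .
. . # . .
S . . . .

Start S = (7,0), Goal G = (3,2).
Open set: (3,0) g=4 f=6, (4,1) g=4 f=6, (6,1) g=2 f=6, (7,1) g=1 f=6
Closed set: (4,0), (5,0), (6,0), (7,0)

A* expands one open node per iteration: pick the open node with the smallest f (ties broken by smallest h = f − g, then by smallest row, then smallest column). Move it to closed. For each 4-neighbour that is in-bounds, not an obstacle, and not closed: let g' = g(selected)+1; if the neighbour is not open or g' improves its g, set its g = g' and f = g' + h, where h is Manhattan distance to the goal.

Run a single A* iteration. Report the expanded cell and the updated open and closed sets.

expanded=(3,0); open=[(2,0) g=5 f=8, (3,1) g=5 f=6, (4,1) g=4 f=6, (6,1) g=2 f=6, (7,1) g=1 f=6]; closed=[(3,0), (4,0), (5,0), (6,0), (7,0)]

step 1: expand (3,0) (f=6, h=2) → closed; open now [(2,0) g=5 f=8, (3,1) g=5 f=6, (4,1) g=4 f=6, (6,1) g=2 f=6, (7,1) g=1 f=6]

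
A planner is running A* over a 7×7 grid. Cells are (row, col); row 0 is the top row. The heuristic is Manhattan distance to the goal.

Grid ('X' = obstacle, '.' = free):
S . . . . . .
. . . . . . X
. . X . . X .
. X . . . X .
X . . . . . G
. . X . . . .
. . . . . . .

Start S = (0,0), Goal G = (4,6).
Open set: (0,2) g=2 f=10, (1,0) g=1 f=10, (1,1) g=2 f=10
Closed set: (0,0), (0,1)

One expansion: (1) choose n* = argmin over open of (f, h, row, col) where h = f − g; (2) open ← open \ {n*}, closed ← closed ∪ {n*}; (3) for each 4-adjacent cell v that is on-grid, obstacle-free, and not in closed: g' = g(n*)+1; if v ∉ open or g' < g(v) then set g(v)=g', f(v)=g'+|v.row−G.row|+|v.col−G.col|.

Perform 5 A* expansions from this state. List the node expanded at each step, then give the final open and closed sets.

step 1: expand (0,2) (f=10, h=8) → closed; open now [(0,3) g=3 f=10, (1,0) g=1 f=10, (1,1) g=2 f=10, (1,2) g=3 f=10]
step 2: expand (0,3) (f=10, h=7) → closed; open now [(0,4) g=4 f=10, (1,0) g=1 f=10, (1,1) g=2 f=10, (1,2) g=3 f=10, (1,3) g=4 f=10]
step 3: expand (0,4) (f=10, h=6) → closed; open now [(0,5) g=5 f=10, (1,0) g=1 f=10, (1,1) g=2 f=10, (1,2) g=3 f=10, (1,3) g=4 f=10, (1,4) g=5 f=10]
step 4: expand (0,5) (f=10, h=5) → closed; open now [(0,6) g=6 f=10, (1,0) g=1 f=10, (1,1) g=2 f=10, (1,2) g=3 f=10, (1,3) g=4 f=10, (1,4) g=5 f=10, (1,5) g=6 f=10]
step 5: expand (0,6) (f=10, h=4) → closed; open now [(1,0) g=1 f=10, (1,1) g=2 f=10, (1,2) g=3 f=10, (1,3) g=4 f=10, (1,4) g=5 f=10, (1,5) g=6 f=10]

order=[(0,2) → (0,3) → (0,4) → (0,5) → (0,6)]; open=[(1,0) g=1 f=10, (1,1) g=2 f=10, (1,2) g=3 f=10, (1,3) g=4 f=10, (1,4) g=5 f=10, (1,5) g=6 f=10]; closed=[(0,0), (0,1), (0,2), (0,3), (0,4), (0,5), (0,6)]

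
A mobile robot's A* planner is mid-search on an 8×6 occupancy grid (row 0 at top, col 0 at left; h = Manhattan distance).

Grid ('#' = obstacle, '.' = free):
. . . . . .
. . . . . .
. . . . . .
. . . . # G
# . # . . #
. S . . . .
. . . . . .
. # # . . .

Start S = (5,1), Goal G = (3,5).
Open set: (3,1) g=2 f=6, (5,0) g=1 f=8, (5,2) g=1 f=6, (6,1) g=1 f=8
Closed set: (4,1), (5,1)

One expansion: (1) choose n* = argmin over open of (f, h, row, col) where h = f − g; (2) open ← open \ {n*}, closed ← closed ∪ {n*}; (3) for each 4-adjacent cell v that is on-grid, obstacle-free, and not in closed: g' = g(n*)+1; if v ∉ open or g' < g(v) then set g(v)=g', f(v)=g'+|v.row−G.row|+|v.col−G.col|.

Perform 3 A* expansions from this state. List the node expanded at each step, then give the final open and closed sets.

order=[(3,1) → (3,2) → (3,3)]; open=[(2,1) g=3 f=8, (2,2) g=4 f=8, (2,3) g=5 f=8, (3,0) g=3 f=8, (4,3) g=5 f=8, (5,0) g=1 f=8, (5,2) g=1 f=6, (6,1) g=1 f=8]; closed=[(3,1), (3,2), (3,3), (4,1), (5,1)]

step 1: expand (3,1) (f=6, h=4) → closed; open now [(2,1) g=3 f=8, (3,0) g=3 f=8, (3,2) g=3 f=6, (5,0) g=1 f=8, (5,2) g=1 f=6, (6,1) g=1 f=8]
step 2: expand (3,2) (f=6, h=3) → closed; open now [(2,1) g=3 f=8, (2,2) g=4 f=8, (3,0) g=3 f=8, (3,3) g=4 f=6, (5,0) g=1 f=8, (5,2) g=1 f=6, (6,1) g=1 f=8]
step 3: expand (3,3) (f=6, h=2) → closed; open now [(2,1) g=3 f=8, (2,2) g=4 f=8, (2,3) g=5 f=8, (3,0) g=3 f=8, (4,3) g=5 f=8, (5,0) g=1 f=8, (5,2) g=1 f=6, (6,1) g=1 f=8]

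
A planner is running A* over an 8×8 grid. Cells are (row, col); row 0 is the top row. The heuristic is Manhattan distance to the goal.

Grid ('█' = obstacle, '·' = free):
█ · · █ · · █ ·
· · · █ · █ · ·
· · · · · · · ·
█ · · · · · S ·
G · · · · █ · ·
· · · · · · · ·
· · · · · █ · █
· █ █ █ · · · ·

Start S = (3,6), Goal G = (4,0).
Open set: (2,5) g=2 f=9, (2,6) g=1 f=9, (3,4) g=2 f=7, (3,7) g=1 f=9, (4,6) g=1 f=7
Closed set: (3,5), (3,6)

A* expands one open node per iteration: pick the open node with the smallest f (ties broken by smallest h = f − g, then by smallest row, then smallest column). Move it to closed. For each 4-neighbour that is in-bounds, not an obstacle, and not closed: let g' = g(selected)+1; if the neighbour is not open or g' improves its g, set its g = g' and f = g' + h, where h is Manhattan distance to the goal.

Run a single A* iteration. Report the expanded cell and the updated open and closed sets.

step 1: expand (3,4) (f=7, h=5) → closed; open now [(2,4) g=3 f=9, (2,5) g=2 f=9, (2,6) g=1 f=9, (3,3) g=3 f=7, (3,7) g=1 f=9, (4,4) g=3 f=7, (4,6) g=1 f=7]

expanded=(3,4); open=[(2,4) g=3 f=9, (2,5) g=2 f=9, (2,6) g=1 f=9, (3,3) g=3 f=7, (3,7) g=1 f=9, (4,4) g=3 f=7, (4,6) g=1 f=7]; closed=[(3,4), (3,5), (3,6)]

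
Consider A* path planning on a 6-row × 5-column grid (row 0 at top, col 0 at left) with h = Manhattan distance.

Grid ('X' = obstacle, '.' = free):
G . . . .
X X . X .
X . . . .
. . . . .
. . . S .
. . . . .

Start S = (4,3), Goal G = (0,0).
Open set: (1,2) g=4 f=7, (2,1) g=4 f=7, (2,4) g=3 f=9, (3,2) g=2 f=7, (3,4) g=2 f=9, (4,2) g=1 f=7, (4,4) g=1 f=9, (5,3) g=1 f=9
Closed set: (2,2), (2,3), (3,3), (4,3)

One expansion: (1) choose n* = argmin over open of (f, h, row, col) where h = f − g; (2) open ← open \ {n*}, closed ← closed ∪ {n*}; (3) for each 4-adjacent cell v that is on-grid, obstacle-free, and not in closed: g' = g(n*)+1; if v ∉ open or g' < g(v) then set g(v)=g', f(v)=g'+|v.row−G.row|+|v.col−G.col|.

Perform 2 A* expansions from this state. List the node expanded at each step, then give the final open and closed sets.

order=[(1,2) → (0,2)]; open=[(0,1) g=6 f=7, (0,3) g=6 f=9, (2,1) g=4 f=7, (2,4) g=3 f=9, (3,2) g=2 f=7, (3,4) g=2 f=9, (4,2) g=1 f=7, (4,4) g=1 f=9, (5,3) g=1 f=9]; closed=[(0,2), (1,2), (2,2), (2,3), (3,3), (4,3)]

step 1: expand (1,2) (f=7, h=3) → closed; open now [(0,2) g=5 f=7, (2,1) g=4 f=7, (2,4) g=3 f=9, (3,2) g=2 f=7, (3,4) g=2 f=9, (4,2) g=1 f=7, (4,4) g=1 f=9, (5,3) g=1 f=9]
step 2: expand (0,2) (f=7, h=2) → closed; open now [(0,1) g=6 f=7, (0,3) g=6 f=9, (2,1) g=4 f=7, (2,4) g=3 f=9, (3,2) g=2 f=7, (3,4) g=2 f=9, (4,2) g=1 f=7, (4,4) g=1 f=9, (5,3) g=1 f=9]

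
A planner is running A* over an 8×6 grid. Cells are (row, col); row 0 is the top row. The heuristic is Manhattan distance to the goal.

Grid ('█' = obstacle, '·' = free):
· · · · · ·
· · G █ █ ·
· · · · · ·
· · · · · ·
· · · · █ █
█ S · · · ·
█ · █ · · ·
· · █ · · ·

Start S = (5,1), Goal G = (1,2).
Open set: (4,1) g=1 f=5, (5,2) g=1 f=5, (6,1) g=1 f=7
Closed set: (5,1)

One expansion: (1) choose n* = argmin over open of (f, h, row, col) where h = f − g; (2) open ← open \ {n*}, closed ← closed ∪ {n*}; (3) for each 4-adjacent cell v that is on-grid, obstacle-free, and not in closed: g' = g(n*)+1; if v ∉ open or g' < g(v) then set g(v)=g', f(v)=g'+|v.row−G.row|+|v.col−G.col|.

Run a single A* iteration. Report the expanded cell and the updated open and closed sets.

expanded=(4,1); open=[(3,1) g=2 f=5, (4,0) g=2 f=7, (4,2) g=2 f=5, (5,2) g=1 f=5, (6,1) g=1 f=7]; closed=[(4,1), (5,1)]

step 1: expand (4,1) (f=5, h=4) → closed; open now [(3,1) g=2 f=5, (4,0) g=2 f=7, (4,2) g=2 f=5, (5,2) g=1 f=5, (6,1) g=1 f=7]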